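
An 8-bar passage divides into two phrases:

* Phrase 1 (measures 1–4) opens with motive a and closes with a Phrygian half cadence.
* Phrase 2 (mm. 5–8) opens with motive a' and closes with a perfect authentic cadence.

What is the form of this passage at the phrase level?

Phrase 1 ends with a Phrygian half cadence (weaker) and phrase 2 with a perfect authentic cadence (stronger): antecedent + consequent = a period.
The two phrases open with the same material (a / a'), so the period is parallel.

parallel period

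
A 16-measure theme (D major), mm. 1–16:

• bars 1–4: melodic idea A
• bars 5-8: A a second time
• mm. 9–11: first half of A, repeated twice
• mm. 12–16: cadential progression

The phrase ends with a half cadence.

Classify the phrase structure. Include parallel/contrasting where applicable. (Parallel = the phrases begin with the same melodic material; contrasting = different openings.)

Basic idea (bars 1-4) + its repetition (bars 5–8) form the presentation; fragmentation and cadence (measures 9–16) form the continuation — the 16-bar whole is a sentence.

sentence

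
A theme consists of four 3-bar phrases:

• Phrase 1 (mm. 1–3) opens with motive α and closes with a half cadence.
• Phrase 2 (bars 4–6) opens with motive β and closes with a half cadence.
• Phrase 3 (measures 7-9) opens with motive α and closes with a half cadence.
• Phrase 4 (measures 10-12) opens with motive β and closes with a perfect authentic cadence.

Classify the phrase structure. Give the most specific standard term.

Four phrases in two halves: the first half (mm. 1-6) ends with a half cadence, the second (bars 7–12) with a perfect authentic cadence — a large antecedent–consequent pair, i.e. a double period.
Phrase 3 begins with the same material as phrase 1, making it parallel.

parallel double period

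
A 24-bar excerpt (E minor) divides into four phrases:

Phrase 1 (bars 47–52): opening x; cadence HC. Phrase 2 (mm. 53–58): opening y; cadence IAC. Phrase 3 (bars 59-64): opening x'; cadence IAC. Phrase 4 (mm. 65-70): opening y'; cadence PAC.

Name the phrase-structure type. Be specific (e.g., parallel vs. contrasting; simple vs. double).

parallel double period

Four phrases in two halves: the first half (mm. 47-58) ends with an imperfect authentic cadence, the second (mm. 59–70) with a perfect authentic cadence — a large antecedent–consequent pair, i.e. a double period.
Phrase 3 begins with the same material as phrase 1, making it parallel.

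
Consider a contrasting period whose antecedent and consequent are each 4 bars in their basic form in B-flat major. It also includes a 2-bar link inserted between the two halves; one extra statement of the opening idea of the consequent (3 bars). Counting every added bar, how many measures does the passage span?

13 measures

Basic contrasting period: 4 + 4 = 8 bars.
8 (basic form) + 2 (link) + 3 (extra statement) = 13.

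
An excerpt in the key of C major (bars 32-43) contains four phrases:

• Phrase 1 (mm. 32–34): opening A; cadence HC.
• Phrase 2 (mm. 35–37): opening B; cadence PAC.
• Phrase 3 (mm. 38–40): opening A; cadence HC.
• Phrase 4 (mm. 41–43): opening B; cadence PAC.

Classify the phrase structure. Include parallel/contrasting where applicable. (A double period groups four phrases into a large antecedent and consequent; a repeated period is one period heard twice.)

repeated period

The cadence pattern HC–PAC–HC–PAC is weak–strong twice, and phrases 3–4 restate phrases 1–2: a period heard twice, not a double period (which would end weakly at phrase 2).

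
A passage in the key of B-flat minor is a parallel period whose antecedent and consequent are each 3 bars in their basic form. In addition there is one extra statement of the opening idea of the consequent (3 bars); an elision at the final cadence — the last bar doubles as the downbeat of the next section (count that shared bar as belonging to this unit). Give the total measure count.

9 measures

Basic parallel period: 3 + 3 = 6 bars.
6 (basic form) + 3 (extra statement) = 9.
The elision shares a bar with the next section but does not change this unit's count.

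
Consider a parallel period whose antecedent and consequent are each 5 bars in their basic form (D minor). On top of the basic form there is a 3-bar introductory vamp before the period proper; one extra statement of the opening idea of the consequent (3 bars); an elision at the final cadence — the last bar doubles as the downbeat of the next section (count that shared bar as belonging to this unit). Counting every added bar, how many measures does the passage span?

16 measures

Basic parallel period: 5 + 5 = 10 bars.
10 (basic form) + 3 (introduction) + 3 (extra statement) = 16.
The elision shares a bar with the next section but does not change this unit's count.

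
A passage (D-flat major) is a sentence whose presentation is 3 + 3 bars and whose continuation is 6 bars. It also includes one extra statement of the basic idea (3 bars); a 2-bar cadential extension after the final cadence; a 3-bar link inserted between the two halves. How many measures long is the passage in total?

20 measures

Basic sentence: 3 + 3 + 6 = 12 bars.
12 (basic form) + 3 (extra statement) + 2 (cadential extension) + 3 (link) = 20.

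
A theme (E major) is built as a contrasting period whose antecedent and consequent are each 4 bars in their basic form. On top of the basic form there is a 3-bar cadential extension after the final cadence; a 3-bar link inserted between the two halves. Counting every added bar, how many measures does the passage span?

14 measures

Basic contrasting period: 4 + 4 = 8 bars.
8 (basic form) + 3 (cadential extension) + 3 (link) = 14.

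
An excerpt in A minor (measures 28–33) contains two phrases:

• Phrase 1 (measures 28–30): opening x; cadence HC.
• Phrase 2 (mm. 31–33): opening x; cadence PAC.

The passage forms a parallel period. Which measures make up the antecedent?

The phrase ending with the weaker cadence (half cadence) is the antecedent; the one ending more conclusively (perfect authentic cadence) is the consequent. The antecedent is measures 28–30.

measures 28–30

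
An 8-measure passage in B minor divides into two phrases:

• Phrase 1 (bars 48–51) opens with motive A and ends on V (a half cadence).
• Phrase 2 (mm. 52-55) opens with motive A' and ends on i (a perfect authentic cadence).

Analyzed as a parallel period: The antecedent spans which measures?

The antecedent is the phrase ending with the weaker cadence (half cadence, phrase 1) and the consequent the one ending more conclusively (perfect authentic cadence, phrase 2); the antecedent is mm. 48–51.

measures 48–51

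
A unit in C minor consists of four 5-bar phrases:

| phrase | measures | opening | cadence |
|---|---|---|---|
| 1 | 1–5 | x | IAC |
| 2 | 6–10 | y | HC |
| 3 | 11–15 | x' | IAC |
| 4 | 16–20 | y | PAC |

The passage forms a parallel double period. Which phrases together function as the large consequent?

phrases 3 and 4

In a double period the first pair of phrases (ending half cadence) is the large antecedent and the second pair (ending perfect authentic cadence) is the large consequent; the consequent is phrases 3 and 4.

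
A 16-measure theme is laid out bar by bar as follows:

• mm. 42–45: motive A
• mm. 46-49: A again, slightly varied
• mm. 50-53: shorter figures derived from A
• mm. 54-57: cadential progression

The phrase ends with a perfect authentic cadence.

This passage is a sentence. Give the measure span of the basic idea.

measures 42–45

The presentation of a sentence is the basic idea (measures 42-45) plus its repetition (measures 46–49); the basic idea is therefore mm. 42–45.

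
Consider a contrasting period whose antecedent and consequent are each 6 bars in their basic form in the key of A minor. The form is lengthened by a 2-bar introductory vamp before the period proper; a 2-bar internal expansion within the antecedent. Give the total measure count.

16 measures

Basic contrasting period: 6 + 6 = 12 bars.
12 (basic form) + 2 (introduction) + 2 (internal expansion) = 16.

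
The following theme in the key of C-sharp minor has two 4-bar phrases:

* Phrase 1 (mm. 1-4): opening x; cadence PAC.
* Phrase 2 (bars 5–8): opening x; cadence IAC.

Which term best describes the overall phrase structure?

phrase group

The second phrase closes with an imperfect authentic cadence, which is not stronger than the first phrase's perfect authentic cadence; without a weak→strong cadential pair there is no antecedent–consequent relationship, so this is a phrase group rather than a period.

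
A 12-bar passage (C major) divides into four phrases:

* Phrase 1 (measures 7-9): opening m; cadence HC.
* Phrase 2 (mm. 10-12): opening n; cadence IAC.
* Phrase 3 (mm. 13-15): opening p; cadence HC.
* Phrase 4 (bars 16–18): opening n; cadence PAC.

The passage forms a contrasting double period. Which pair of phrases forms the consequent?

In a double period the first pair of phrases (ending imperfect authentic cadence) is the large antecedent and the second pair (ending perfect authentic cadence) is the large consequent; the consequent is phrases 3 and 4.

phrases 3 and 4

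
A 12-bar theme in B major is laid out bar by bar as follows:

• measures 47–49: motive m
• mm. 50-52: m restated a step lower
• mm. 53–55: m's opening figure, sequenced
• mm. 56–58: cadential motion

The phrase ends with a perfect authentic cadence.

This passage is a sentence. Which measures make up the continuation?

measures 53–58

After the presentation (mm. 47–52), the continuation covers the fragmentation through the cadence: measures 53–58.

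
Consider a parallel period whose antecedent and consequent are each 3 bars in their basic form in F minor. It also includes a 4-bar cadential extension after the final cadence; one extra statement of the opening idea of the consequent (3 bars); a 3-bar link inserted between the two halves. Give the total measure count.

Basic parallel period: 3 + 3 = 6 bars.
6 (basic form) + 4 (cadential extension) + 3 (extra statement) + 3 (link) = 16.

16 measures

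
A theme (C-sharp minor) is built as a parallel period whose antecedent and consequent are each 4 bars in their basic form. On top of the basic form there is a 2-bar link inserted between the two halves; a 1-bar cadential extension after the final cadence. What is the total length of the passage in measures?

Basic parallel period: 4 + 4 = 8 bars.
8 (basic form) + 2 (link) + 1 (cadential extension) = 11.

11 measures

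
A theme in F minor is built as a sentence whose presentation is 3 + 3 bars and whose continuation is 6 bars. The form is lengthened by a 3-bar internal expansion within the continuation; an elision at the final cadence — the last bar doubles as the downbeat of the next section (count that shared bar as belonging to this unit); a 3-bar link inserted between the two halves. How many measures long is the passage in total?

Basic sentence: 3 + 3 + 6 = 12 bars.
12 (basic form) + 3 (internal expansion) + 3 (link) = 18.
The elision shares a bar with the next section but does not change this unit's count.

18 measures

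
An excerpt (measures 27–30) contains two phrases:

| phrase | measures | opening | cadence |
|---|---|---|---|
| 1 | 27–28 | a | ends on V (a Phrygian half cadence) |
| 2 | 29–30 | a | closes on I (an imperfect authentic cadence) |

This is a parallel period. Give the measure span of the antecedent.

measures 27–28

The phrase ending with the weaker cadence (Phrygian half cadence) is the antecedent; the one ending more conclusively (imperfect authentic cadence) is the consequent. The antecedent is measures 27–28.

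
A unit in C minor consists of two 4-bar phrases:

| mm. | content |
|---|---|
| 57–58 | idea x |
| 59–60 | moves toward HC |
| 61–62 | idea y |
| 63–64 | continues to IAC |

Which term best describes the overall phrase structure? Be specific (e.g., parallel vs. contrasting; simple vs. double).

Phrase 1 ends with a half cadence (weaker) and phrase 2 with an imperfect authentic cadence (stronger): antecedent + consequent = a period.
The two phrases open with different material (x / y), so the period is contrasting.

contrasting period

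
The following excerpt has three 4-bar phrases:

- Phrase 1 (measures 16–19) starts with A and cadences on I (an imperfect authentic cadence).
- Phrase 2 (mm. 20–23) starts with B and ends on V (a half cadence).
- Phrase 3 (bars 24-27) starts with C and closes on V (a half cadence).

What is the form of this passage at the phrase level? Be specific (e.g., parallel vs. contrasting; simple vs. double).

phrase group

The final phrase closes with a half cadence, which is not stronger than the preceding half cadence; the 3 phrases lack an overall antecedent–consequent design and so form a phrase group.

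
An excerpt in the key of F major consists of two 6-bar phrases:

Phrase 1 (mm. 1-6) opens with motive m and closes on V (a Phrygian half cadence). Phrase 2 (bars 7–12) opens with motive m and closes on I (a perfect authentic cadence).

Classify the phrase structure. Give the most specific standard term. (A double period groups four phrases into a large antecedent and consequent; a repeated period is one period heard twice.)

Phrase 1 ends with a Phrygian half cadence (weaker) and phrase 2 with a perfect authentic cadence (stronger): antecedent + consequent = a period.
The two phrases open with the same material (m / m), so the period is parallel.

parallel period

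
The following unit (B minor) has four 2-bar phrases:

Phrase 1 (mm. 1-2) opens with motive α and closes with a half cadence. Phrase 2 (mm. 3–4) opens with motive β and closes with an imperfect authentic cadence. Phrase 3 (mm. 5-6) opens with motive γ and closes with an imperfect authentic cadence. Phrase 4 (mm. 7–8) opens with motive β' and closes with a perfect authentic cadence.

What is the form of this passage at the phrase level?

Four phrases in two halves: the first half (mm. 1–4) ends with an imperfect authentic cadence, the second (mm. 5–8) with a perfect authentic cadence — a large antecedent–consequent pair, i.e. a double period.
Phrase 3 begins with different material from phrase 1, making it contrasting.

contrasting double period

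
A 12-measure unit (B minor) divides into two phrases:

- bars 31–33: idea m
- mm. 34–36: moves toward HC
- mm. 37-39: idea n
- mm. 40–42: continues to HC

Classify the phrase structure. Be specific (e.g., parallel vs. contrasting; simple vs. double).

The second phrase closes with a half cadence, which is not stronger than the first phrase's half cadence; without a weak→strong cadential pair there is no antecedent–consequent relationship, so this is a phrase group rather than a period.

phrase group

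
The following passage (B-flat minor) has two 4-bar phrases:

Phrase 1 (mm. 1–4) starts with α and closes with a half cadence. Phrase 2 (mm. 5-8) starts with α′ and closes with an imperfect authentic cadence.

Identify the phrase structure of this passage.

parallel period

Phrase 1 ends with a half cadence (weaker) and phrase 2 with an imperfect authentic cadence (stronger): antecedent + consequent = a period.
The two phrases open with the same material (α / α′), so the period is parallel.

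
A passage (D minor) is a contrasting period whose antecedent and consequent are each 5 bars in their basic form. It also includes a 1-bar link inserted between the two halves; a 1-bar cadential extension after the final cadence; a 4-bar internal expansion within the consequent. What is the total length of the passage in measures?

Basic contrasting period: 5 + 5 = 10 bars.
10 (basic form) + 1 (link) + 1 (cadential extension) + 4 (internal expansion) = 16.

16 measures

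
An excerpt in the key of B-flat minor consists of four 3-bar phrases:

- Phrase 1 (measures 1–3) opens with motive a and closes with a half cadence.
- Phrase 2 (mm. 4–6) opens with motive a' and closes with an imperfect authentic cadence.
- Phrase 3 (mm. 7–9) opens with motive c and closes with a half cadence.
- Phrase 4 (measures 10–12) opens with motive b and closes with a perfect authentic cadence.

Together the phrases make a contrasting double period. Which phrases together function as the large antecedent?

phrases 1 and 2

In a double period the first pair of phrases (ending imperfect authentic cadence) is the large antecedent and the second pair (ending perfect authentic cadence) is the large consequent; the antecedent is phrases 1 and 2.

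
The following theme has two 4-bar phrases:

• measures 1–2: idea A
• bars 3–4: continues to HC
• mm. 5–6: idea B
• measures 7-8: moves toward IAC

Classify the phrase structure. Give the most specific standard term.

contrasting period

Phrase 1 ends with a half cadence (weaker) and phrase 2 with an imperfect authentic cadence (stronger): antecedent + consequent = a period.
The two phrases open with different material (A / B), so the period is contrasting.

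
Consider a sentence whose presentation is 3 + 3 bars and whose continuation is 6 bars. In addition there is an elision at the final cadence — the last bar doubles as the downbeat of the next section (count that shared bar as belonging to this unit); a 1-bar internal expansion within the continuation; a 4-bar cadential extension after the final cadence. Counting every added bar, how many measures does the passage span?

Basic sentence: 3 + 3 + 6 = 12 bars.
12 (basic form) + 1 (internal expansion) + 4 (cadential extension) = 17.
The elision shares a bar with the next section but does not change this unit's count.

17 measures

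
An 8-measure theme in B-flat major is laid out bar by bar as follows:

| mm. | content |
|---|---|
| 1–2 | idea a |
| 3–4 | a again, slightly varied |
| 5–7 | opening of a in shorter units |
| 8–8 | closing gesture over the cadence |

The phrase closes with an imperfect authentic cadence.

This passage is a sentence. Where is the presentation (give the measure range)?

The presentation of a sentence is the basic idea (bars 1–2) plus its repetition (measures 3–4); the presentation is therefore measures 1-4.

measures 1–4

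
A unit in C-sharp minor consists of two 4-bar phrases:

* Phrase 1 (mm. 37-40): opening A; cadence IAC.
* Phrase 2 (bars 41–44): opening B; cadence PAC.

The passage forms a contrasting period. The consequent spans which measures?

measures 41–44

The antecedent is the phrase ending with the weaker cadence (imperfect authentic cadence, phrase 1) and the consequent the one ending more conclusively (perfect authentic cadence, phrase 2); the consequent is bars 41-44.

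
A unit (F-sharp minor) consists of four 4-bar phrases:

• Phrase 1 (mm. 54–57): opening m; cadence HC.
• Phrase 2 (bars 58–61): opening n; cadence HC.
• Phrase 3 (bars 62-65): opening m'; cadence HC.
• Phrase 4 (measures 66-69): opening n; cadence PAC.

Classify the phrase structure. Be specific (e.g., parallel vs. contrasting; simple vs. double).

Four phrases in two halves: the first half (bars 54-61) ends with a half cadence, the second (measures 62–69) with a perfect authentic cadence — a large antecedent–consequent pair, i.e. a double period.
Phrase 3 begins with the same material as phrase 1, making it parallel.

parallel double period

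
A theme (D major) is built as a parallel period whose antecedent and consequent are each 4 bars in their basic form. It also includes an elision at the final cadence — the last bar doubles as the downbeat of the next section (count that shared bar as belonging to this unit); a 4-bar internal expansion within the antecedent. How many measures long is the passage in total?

12 measures

Basic parallel period: 4 + 4 = 8 bars.
8 (basic form) + 4 (internal expansion) = 12.
The elision shares a bar with the next section but does not change this unit's count.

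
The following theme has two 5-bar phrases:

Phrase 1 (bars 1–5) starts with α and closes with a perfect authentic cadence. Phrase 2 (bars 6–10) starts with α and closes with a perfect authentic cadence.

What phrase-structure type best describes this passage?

Both phrases have the same opening (α) and the same cadence (perfect authentic cadence): the second is a restatement, not a consequent, so this is a repeated phrase rather than a period.

repeated phrase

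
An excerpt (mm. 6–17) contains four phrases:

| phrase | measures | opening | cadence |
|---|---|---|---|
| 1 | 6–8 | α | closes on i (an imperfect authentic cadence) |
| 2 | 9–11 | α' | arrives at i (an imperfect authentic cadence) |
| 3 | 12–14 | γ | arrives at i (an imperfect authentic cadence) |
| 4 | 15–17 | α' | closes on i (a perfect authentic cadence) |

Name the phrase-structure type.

Four phrases in two halves: the first half (measures 6–11) ends with an imperfect authentic cadence, the second (measures 12–17) with a perfect authentic cadence — a large antecedent–consequent pair, i.e. a double period.
Phrase 3 begins with different material from phrase 1, making it contrasting.

contrasting double period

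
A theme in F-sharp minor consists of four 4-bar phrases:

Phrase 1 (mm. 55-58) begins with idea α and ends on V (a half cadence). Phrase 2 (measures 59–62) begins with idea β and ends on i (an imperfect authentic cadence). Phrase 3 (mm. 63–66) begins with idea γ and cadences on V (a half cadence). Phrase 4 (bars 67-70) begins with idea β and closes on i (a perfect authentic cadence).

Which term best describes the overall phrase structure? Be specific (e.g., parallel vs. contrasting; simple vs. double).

Four phrases in two halves: the first half (mm. 55-62) ends with an imperfect authentic cadence, the second (mm. 63–70) with a perfect authentic cadence — a large antecedent–consequent pair, i.e. a double period.
Phrase 3 begins with different material from phrase 1, making it contrasting.

contrasting double period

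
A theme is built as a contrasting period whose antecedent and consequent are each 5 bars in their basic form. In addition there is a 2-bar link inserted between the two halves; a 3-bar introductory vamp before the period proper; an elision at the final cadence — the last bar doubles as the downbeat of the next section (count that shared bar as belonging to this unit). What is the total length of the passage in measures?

15 measures

Basic contrasting period: 5 + 5 = 10 bars.
10 (basic form) + 2 (link) + 3 (introduction) = 15.
The elision shares a bar with the next section but does not change this unit's count.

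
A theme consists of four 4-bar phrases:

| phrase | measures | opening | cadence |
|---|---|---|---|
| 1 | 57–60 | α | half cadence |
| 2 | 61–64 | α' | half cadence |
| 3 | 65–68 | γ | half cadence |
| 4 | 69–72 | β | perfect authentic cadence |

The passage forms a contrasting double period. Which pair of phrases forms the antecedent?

In a double period the first pair of phrases (ending half cadence) is the large antecedent and the second pair (ending perfect authentic cadence) is the large consequent; the antecedent is phrases 1 and 2.

phrases 1 and 2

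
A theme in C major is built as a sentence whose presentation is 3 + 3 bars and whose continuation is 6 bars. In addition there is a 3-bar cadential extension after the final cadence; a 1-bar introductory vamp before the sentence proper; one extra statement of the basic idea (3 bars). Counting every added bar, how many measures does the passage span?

19 measures

Basic sentence: 3 + 3 + 6 = 12 bars.
12 (basic form) + 3 (cadential extension) + 1 (introduction) + 3 (extra statement) = 19.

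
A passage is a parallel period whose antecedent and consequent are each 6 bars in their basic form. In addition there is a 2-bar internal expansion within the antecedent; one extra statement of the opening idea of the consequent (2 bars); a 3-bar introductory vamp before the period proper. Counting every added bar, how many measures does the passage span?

19 measures

Basic parallel period: 6 + 6 = 12 bars.
12 (basic form) + 2 (internal expansion) + 2 (extra statement) + 3 (introduction) = 19.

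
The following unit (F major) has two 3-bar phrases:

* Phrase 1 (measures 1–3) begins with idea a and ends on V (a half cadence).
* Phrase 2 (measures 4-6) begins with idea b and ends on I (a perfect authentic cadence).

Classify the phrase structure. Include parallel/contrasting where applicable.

contrasting period

Phrase 1 ends with a half cadence (weaker) and phrase 2 with a perfect authentic cadence (stronger): antecedent + consequent = a period.
The two phrases open with different material (a / b), so the period is contrasting.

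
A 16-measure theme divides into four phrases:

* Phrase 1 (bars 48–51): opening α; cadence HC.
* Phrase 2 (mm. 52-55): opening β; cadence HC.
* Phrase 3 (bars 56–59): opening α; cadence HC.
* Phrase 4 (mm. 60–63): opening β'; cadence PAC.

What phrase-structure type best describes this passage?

parallel double period

Four phrases in two halves: the first half (bars 48-55) ends with a half cadence, the second (mm. 56–63) with a perfect authentic cadence — a large antecedent–consequent pair, i.e. a double period.
Phrase 3 begins with the same material as phrase 1, making it parallel.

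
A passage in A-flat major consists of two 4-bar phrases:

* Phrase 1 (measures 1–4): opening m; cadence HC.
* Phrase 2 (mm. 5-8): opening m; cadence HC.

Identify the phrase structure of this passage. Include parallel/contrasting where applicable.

repeated phrase

Both phrases have the same opening (m) and the same cadence (half cadence): the second is a restatement, not a consequent, so this is a repeated phrase rather than a period.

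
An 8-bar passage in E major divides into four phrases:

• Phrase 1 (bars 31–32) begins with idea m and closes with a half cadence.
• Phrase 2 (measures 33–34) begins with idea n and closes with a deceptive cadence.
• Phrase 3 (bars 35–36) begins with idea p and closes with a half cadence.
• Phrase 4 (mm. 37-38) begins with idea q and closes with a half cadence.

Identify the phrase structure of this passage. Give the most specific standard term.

Phrase 4 ends with a half cadence, no stronger than phrase 2's deceptive cadence, so the four phrases do not form a double period; nor do phrases 3–4 duplicate 1–2, so it is not a repeated period. With no phrase reaching a conclusive cadence, the passage is a phrase group.

phrase group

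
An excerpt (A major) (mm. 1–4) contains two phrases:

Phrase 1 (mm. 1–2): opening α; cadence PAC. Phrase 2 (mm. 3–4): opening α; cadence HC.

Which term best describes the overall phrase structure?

phrase group

The second phrase closes with a half cadence, which is not stronger than the first phrase's perfect authentic cadence; without a weak→strong cadential pair there is no antecedent–consequent relationship, so this is a phrase group rather than a period.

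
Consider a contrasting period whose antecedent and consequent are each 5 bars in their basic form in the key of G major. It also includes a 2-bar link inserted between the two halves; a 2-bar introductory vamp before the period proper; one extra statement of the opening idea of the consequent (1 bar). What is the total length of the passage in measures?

Basic contrasting period: 5 + 5 = 10 bars.
10 (basic form) + 2 (link) + 2 (introduction) + 1 (extra statement) = 15.

15 measures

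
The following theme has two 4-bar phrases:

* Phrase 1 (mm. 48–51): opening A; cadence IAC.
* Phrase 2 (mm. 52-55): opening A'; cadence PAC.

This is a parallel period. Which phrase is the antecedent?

phrase 1

The phrase ending with the weaker cadence (imperfect authentic cadence) is the antecedent; the one ending more conclusively (perfect authentic cadence) is the consequent. The antecedent is phrase 1.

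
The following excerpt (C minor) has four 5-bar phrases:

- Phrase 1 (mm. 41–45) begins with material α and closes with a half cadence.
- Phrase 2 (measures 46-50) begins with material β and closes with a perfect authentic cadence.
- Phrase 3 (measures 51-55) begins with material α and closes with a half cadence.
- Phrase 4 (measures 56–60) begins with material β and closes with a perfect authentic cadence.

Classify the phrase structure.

repeated period

The cadence pattern HC–PAC–HC–PAC is weak–strong twice, and phrases 3–4 restate phrases 1–2: a period heard twice, not a double period (which would end weakly at phrase 2).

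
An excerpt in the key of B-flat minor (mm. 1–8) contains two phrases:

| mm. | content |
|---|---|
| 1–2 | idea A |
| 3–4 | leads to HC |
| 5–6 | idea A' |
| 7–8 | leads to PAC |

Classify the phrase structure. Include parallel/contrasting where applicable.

Phrase 1 ends with a half cadence (weaker) and phrase 2 with a perfect authentic cadence (stronger): antecedent + consequent = a period.
The two phrases open with the same material (A / A'), so the period is parallel.

parallel period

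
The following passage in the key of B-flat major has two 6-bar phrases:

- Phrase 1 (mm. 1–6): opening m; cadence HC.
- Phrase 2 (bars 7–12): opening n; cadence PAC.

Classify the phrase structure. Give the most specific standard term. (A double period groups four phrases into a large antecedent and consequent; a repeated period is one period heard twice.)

Phrase 1 ends with a half cadence (weaker) and phrase 2 with a perfect authentic cadence (stronger): antecedent + consequent = a period.
The two phrases open with different material (m / n), so the period is contrasting.

contrasting period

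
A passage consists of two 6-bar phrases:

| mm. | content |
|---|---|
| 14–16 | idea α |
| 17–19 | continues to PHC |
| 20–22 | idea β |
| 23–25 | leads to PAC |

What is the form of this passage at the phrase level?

Phrase 1 ends with a Phrygian half cadence (weaker) and phrase 2 with a perfect authentic cadence (stronger): antecedent + consequent = a period.
The two phrases open with different material (α / β), so the period is contrasting.

contrasting period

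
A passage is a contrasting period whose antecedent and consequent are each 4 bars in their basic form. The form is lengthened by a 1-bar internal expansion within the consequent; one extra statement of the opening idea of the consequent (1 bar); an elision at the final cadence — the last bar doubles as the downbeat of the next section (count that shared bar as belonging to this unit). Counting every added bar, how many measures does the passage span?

Basic contrasting period: 4 + 4 = 8 bars.
8 (basic form) + 1 (internal expansion) + 1 (extra statement) = 10.
The elision shares a bar with the next section but does not change this unit's count.

10 measures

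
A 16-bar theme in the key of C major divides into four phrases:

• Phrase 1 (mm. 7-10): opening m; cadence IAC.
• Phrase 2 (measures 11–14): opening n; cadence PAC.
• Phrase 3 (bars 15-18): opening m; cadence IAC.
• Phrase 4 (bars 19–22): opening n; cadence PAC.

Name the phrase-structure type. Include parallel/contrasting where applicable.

repeated period

The cadence pattern IAC–PAC–IAC–PAC is weak–strong twice, and phrases 3–4 restate phrases 1–2: a period heard twice, not a double period (which would end weakly at phrase 2).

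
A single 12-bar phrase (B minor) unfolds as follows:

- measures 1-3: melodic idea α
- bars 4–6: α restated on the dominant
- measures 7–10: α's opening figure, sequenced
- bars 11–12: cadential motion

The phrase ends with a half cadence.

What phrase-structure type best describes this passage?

Basic idea (bars 1-3) + its repetition (mm. 4–6) form the presentation; fragmentation and cadence (mm. 7–12) form the continuation — the 12-bar whole is a sentence.

sentence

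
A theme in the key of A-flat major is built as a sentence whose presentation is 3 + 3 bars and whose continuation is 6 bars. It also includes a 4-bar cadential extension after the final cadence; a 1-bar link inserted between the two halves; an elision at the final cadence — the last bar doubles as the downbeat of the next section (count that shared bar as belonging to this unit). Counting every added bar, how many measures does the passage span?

17 measures

Basic sentence: 3 + 3 + 6 = 12 bars.
12 (basic form) + 4 (cadential extension) + 1 (link) = 17.
The elision shares a bar with the next section but does not change this unit's count.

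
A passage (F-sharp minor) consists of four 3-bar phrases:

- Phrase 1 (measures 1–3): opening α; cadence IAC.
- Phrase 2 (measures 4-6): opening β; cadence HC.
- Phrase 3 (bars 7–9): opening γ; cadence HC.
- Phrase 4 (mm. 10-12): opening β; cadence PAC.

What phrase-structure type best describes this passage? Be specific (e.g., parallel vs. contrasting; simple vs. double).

Four phrases in two halves: the first half (mm. 1–6) ends with a half cadence, the second (mm. 7-12) with a perfect authentic cadence — a large antecedent–consequent pair, i.e. a double period.
Phrase 3 begins with different material from phrase 1, making it contrasting.

contrasting double period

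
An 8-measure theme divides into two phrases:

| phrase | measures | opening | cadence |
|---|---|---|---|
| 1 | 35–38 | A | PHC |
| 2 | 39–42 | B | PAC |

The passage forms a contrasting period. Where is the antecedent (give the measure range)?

measures 35–38

The antecedent is the phrase ending with the weaker cadence (Phrygian half cadence, phrase 1) and the consequent the one ending more conclusively (perfect authentic cadence, phrase 2); the antecedent is bars 35-38.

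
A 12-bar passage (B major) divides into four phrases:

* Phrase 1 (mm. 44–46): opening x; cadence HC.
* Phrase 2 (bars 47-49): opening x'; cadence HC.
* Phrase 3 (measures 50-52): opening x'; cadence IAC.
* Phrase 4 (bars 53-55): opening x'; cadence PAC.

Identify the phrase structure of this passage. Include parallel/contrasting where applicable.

parallel double period

Four phrases in two halves: the first half (measures 44–49) ends with a half cadence, the second (mm. 50-55) with a perfect authentic cadence — a large antecedent–consequent pair, i.e. a double period.
Phrase 3 begins with the same material as phrase 1, making it parallel.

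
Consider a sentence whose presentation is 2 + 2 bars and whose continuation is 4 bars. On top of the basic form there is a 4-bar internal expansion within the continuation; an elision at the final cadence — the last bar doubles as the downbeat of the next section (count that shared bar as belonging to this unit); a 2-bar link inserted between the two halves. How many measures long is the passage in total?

Basic sentence: 2 + 2 + 4 = 8 bars.
8 (basic form) + 4 (internal expansion) + 2 (link) = 14.
The elision shares a bar with the next section but does not change this unit's count.

14 measures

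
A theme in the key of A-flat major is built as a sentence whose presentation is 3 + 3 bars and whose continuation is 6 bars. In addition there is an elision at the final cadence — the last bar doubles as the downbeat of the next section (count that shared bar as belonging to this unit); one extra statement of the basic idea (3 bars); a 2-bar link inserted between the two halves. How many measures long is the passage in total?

Basic sentence: 3 + 3 + 6 = 12 bars.
12 (basic form) + 3 (extra statement) + 2 (link) = 17.
The elision shares a bar with the next section but does not change this unit's count.

17 measures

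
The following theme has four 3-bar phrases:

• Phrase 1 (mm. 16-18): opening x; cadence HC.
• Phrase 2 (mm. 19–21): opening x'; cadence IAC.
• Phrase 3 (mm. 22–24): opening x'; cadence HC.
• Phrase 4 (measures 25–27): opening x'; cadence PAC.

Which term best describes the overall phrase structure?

Four phrases in two halves: the first half (bars 16–21) ends with an imperfect authentic cadence, the second (bars 22-27) with a perfect authentic cadence — a large antecedent–consequent pair, i.e. a double period.
Phrase 3 begins with the same material as phrase 1, making it parallel.

parallel double period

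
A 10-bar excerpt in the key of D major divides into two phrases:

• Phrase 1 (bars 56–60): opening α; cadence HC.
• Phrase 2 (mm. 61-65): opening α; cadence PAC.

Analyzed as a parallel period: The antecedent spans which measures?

measures 56–60

The antecedent is the phrase ending with the weaker cadence (half cadence, phrase 1) and the consequent the one ending more conclusively (perfect authentic cadence, phrase 2); the antecedent is mm. 56-60.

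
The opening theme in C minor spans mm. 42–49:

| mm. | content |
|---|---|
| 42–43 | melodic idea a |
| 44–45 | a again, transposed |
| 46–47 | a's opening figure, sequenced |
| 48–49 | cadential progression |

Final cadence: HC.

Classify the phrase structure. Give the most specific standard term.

Basic idea (measures 42–43) + its repetition (measures 44-45) form the presentation; fragmentation and cadence (bars 46–49) form the continuation — the 8-bar whole is a sentence.

sentence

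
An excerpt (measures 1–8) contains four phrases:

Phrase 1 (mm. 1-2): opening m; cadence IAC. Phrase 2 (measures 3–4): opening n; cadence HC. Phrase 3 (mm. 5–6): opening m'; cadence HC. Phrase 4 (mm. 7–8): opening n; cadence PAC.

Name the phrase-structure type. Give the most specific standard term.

Four phrases in two halves: the first half (bars 1–4) ends with a half cadence, the second (mm. 5–8) with a perfect authentic cadence — a large antecedent–consequent pair, i.e. a double period.
Phrase 3 begins with the same material as phrase 1, making it parallel.

parallel double period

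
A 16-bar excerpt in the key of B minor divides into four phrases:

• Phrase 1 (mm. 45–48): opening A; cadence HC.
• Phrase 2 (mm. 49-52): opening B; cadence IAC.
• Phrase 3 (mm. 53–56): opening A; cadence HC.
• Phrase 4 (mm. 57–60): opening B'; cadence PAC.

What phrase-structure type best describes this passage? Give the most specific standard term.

parallel double period

Four phrases in two halves: the first half (mm. 45-52) ends with an imperfect authentic cadence, the second (mm. 53–60) with a perfect authentic cadence — a large antecedent–consequent pair, i.e. a double period.
Phrase 3 begins with the same material as phrase 1, making it parallel.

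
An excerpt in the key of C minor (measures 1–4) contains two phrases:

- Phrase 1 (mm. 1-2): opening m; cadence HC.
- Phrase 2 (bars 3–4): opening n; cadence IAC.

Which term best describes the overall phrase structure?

Phrase 1 ends with a half cadence (weaker) and phrase 2 with an imperfect authentic cadence (stronger): antecedent + consequent = a period.
The two phrases open with different material (m / n), so the period is contrasting.

contrasting period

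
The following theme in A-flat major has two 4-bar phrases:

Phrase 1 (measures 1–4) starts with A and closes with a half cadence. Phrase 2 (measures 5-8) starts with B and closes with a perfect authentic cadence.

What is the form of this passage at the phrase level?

contrasting period

Phrase 1 ends with a half cadence (weaker) and phrase 2 with a perfect authentic cadence (stronger): antecedent + consequent = a period.
The two phrases open with different material (A / B), so the period is contrasting.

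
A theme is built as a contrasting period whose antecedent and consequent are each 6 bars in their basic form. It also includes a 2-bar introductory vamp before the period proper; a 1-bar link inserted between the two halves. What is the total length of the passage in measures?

Basic contrasting period: 6 + 6 = 12 bars.
12 (basic form) + 2 (introduction) + 1 (link) = 15.

15 measures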